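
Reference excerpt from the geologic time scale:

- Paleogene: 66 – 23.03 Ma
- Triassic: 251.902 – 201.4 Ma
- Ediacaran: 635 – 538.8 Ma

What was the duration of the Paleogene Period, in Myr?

42.97 million years

66 − 23.03 = 42.97 million years.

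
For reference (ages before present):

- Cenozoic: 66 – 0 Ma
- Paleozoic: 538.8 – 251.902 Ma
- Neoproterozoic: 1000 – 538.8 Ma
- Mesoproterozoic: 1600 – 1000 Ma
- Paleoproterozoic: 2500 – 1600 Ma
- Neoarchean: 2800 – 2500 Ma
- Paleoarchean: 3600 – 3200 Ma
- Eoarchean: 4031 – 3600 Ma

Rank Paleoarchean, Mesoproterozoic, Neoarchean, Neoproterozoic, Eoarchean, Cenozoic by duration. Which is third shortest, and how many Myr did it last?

Paleoarchean, 400 million years

Durations: Paleoarchean 400; Mesoproterozoic 600; Neoarchean 300; Neoproterozoic 461.2; Eoarchean 431; Cenozoic 66 Myr.
Sorted shortest-first: Cenozoic (66), Neoarchean (300), Paleoarchean (400), Eoarchean (431), Neoproterozoic (461.2), Mesoproterozoic (600).
The third shortest is Paleoarchean at 400 Myr.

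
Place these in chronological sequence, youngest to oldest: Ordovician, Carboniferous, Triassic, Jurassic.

Group by era (each group listed oldest first) — Paleozoic: Ordovician, Carboniferous; Mesozoic: Triassic, Jurassic. The eras run Paleozoic → Mesozoic → Cenozoic. Concatenating the groups in that era order and then reversing gives youngest to oldest.

Jurassic → Triassic → Carboniferous → Ordovician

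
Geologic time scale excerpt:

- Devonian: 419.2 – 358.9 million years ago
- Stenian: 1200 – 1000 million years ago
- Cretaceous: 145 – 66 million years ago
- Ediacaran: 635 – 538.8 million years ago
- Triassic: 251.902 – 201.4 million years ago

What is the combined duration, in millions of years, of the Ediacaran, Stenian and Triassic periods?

346.702 million years

Each duration: Ediacaran = 96.2; Stenian = 200; Triassic = 50.502.
Sum: 96.2 + 200 + 50.502 = 346.702 Myr.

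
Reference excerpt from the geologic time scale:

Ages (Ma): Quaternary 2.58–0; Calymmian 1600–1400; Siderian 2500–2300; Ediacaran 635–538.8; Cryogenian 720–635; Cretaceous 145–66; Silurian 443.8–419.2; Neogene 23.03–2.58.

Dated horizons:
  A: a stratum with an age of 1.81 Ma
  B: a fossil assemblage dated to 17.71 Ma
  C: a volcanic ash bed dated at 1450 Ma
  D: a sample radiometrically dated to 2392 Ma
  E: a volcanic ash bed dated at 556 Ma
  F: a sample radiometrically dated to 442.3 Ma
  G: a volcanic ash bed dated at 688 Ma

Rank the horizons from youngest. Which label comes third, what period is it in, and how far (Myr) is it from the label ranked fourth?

F, in the Silurian; 113.7 million years to E

Sorted youngest-first by Ma: A (1.81), B (17.71), F (442.3), E (556), G (688), C (1450), D (2392).
The third youngest is F at 442.3 Ma, which lies in 443.8–419.2 Ma: the Silurian.
The fourth youngest is E at 556 Ma; separation = |442.3 − 556| = 113.7 Myr.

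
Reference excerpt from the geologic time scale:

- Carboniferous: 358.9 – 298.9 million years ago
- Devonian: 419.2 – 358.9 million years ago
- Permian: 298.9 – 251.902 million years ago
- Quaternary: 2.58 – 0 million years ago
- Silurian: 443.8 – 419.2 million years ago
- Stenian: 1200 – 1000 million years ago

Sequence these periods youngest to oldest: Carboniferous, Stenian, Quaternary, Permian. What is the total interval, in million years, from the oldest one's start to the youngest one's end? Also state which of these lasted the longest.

Quaternary, Permian, Carboniferous, Stenian; total span 1200 Myr; longest is Stenian

Start ages (Ma): Stenian 1200, Carboniferous 358.9, Permian 298.9, Quaternary 2.58.
Ordered youngest to oldest: Quaternary, Permian, Carboniferous, Stenian.
Span = 1200 − 0 = 1200 Myr.
Durations: Carboniferous 60, Quaternary 2.58, Stenian 200, Permian 46.998 → longest is Stenian (200 Myr).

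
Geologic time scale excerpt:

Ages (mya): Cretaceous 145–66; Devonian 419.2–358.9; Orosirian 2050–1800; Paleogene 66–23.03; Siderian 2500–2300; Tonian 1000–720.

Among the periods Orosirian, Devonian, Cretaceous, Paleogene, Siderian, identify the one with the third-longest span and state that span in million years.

Durations: Orosirian 250; Devonian 60.3; Cretaceous 79; Paleogene 42.97; Siderian 200 Myr.
Sorted longest-first: Orosirian (250), Siderian (200), Cretaceous (79), Devonian (60.3), Paleogene (42.97).
The third longest is Cretaceous at 79 Myr.

Cretaceous, 79 million years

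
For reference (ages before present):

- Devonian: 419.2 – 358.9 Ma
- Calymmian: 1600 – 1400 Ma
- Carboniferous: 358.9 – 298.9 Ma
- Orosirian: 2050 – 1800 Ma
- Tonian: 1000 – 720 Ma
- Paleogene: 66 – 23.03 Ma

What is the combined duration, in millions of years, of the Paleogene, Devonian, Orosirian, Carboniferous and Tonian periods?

Duration is start − end for each: (66 − 23.03) + (419.2 − 358.9) + (2050 − 1800) + (358.9 − 298.9) + (1000 − 720).
That is 42.97 + 60.3 + 250 + 60 + 280, which totals 693.27 million years.

693.27 million years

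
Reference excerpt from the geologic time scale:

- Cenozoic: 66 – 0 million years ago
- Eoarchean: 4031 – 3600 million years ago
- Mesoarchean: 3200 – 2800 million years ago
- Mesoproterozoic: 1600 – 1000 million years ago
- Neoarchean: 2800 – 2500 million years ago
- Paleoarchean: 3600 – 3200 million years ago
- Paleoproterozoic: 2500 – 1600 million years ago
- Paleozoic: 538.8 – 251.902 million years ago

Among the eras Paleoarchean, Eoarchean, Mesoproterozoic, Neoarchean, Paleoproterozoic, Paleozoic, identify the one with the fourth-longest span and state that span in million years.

Durations: Paleoarchean 400; Eoarchean 431; Mesoproterozoic 600; Neoarchean 300; Paleoproterozoic 900; Paleozoic 286.898 Myr.
Sorted longest-first: Paleoproterozoic (900), Mesoproterozoic (600), Eoarchean (431), Paleoarchean (400), Neoarchean (300), Paleozoic (286.898).
The fourth longest is Paleoarchean at 400 Myr.

Paleoarchean, 400 million years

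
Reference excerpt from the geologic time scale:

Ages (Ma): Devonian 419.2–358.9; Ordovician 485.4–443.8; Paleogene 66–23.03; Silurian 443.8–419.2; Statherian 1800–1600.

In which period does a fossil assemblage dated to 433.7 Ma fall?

Silurian

433.7 Ma lies between 443.8 and 419.2 Ma, so it falls in the Silurian.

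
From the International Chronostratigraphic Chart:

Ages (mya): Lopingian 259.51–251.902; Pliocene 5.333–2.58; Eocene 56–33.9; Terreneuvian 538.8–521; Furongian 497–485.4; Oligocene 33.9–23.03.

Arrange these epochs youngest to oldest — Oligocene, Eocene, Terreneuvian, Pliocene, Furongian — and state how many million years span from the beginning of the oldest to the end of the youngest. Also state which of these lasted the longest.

Start ages (Ma): Terreneuvian 538.8, Furongian 497, Eocene 56, Oligocene 33.9, Pliocene 5.333.
Ordered youngest to oldest: Pliocene, Oligocene, Eocene, Furongian, Terreneuvian.
Span = 538.8 − 2.58 = 536.22 Myr.
Durations: Oligocene 10.87, Pliocene 2.753, Eocene 22.1, Terreneuvian 17.8, Furongian 11.6 → longest is Eocene (22.1 Myr).

Pliocene → Oligocene → Eocene → Furongian → Terreneuvian; total span 536.22 Myr; longest is Eocene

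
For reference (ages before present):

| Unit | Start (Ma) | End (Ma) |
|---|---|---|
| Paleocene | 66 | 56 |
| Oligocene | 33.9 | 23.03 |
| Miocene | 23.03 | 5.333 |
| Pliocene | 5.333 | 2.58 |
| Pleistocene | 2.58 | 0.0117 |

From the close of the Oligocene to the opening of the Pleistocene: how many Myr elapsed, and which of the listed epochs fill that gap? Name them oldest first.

20.45 million years; Miocene, Pliocene

The Oligocene closes at 23.03 Ma and the Pleistocene opens at 2.58 Ma, so the interval is 23.03 − 2.58 = 20.45 Myr.
An epoch fits inside if it starts at or after 23.03 Ma and ends at or before 2.58 Ma; oldest first that gives Miocene, Pliocene.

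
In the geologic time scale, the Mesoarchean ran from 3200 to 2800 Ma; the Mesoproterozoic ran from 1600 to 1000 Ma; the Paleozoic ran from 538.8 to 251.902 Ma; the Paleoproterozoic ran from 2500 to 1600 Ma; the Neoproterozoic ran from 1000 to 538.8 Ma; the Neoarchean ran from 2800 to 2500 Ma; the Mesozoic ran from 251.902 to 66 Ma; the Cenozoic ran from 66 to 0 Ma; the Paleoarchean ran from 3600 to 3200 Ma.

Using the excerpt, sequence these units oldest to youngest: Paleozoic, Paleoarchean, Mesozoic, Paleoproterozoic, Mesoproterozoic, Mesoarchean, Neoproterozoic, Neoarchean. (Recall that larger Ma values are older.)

Paleoarchean → Mesoarchean → Neoarchean → Paleoproterozoic → Mesoproterozoic → Neoproterozoic → Paleozoic → Mesozoic

Read off each span (Ma): Paleozoic 538.8–251.902; Paleoarchean 3600–3200; Mesozoic 251.902–66; Paleoproterozoic 2500–1600; Mesoproterozoic 1600–1000; Mesoarchean 3200–2800; Neoproterozoic 1000–538.8; Neoarchean 2800–2500.
Larger Ma is older, so oldest→youngest is Paleoarchean, Mesoarchean, Neoarchean, Paleoproterozoic, Mesoproterozoic, Neoproterozoic, Paleozoic, Mesozoic.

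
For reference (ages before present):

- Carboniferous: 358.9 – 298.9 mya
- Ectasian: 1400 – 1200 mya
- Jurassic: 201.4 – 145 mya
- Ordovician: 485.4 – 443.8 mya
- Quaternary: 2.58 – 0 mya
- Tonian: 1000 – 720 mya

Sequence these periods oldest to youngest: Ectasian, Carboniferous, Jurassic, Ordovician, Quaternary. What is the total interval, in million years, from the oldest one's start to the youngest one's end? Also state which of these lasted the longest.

Start ages (Ma): Ectasian 1400, Ordovician 485.4, Carboniferous 358.9, Jurassic 201.4, Quaternary 2.58.
Ordered oldest to youngest: Ectasian, Ordovician, Carboniferous, Jurassic, Quaternary.
Span = 1400 − 0 = 1400 Myr.
Durations: Carboniferous 60, Ectasian 200, Jurassic 56.4, Ordovician 41.6, Quaternary 2.58 → longest is Ectasian (200 Myr).

Ectasian → Ordovician → Carboniferous → Jurassic → Quaternary; total span 1400 Myr; longest is Ectasian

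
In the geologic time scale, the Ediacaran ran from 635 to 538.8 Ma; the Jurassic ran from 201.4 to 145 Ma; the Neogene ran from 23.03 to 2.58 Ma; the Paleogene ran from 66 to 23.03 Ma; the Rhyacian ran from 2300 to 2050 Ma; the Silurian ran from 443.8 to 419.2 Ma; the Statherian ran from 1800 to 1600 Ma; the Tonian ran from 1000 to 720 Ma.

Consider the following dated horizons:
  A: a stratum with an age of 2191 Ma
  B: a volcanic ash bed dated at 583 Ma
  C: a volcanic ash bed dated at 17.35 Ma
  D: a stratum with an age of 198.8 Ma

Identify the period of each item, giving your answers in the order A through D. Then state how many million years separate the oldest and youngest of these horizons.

A — Rhyacian; B — Ediacaran; C — Neogene; D — Jurassic; span 2173.65 million years

A: 2191 Ma lies in 2300–2050 Ma, so Rhyacian.
B: 583 Ma lies in 635–538.8 Ma, so Ediacaran.
C: 17.35 Ma lies in 23.03–2.58 Ma, so Neogene.
D: 198.8 Ma lies in 201.4–145 Ma, so Jurassic.
Oldest = 2191 Ma, youngest = 17.35 Ma → span 2173.65 Myr.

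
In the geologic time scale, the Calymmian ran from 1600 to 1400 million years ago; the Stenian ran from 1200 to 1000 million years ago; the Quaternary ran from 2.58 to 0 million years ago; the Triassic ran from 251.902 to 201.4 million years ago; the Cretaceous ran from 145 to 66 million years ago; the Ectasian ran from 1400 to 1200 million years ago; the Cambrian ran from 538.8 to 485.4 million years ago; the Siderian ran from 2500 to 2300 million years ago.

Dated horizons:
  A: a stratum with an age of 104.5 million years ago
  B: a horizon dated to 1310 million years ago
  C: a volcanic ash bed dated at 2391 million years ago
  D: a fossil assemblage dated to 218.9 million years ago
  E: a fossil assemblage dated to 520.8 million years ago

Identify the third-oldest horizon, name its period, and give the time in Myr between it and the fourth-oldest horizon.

E, in the Cambrian; 301.9 million years to D

Sorted oldest-first by Ma: C (2391), B (1310), E (520.8), D (218.9), A (104.5).
The third oldest is E at 520.8 Ma, which lies in 538.8–485.4 Ma: the Cambrian.
The fourth oldest is D at 218.9 Ma; separation = |520.8 − 218.9| = 301.9 Myr.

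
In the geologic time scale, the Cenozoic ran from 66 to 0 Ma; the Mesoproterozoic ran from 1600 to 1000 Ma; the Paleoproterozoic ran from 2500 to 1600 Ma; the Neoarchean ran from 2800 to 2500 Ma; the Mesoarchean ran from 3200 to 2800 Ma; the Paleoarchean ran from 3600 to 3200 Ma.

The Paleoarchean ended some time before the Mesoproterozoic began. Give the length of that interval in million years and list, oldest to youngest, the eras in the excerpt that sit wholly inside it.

1600 million years; Mesoarchean, Neoarchean, Paleoproterozoic

End of Paleoarchean = 3200 Ma; start of Mesoproterozoic = 1600 Ma.
Gap = 3200 − 1600 = 1600 Myr.
Eras wholly inside 3200–1600 Ma: Mesoarchean (3200–2800), Neoarchean (2800–2500), Paleoproterozoic (2500–1600).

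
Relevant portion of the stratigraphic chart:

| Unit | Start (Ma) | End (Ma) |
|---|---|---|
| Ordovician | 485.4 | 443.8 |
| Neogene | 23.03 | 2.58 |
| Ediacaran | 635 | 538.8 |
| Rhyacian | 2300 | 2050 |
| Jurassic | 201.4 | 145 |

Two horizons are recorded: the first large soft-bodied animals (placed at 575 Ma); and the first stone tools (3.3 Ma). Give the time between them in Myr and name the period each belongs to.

571.7 million years apart; the first in the Ediacaran, the second in the Neogene

Elapsed time: 575 − 3.3 = 571.7 Myr.
575 Ma lies within 635–538.8 Ma: Ediacaran.
3.3 Ma lies within 23.03–2.58 Ma: Neogene.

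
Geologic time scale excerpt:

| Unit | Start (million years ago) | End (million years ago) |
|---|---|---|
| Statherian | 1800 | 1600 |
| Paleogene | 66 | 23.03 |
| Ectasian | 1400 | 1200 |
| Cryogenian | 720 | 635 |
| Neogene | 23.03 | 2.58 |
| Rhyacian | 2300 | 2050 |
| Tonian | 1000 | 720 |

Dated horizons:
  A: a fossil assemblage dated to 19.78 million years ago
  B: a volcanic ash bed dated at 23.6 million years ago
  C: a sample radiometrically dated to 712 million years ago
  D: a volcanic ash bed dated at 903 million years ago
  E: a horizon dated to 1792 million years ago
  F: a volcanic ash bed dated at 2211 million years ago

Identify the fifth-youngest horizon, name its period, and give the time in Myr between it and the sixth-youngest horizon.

E, in the Statherian; 419 million years to F

Smaller Ma means younger, so youngest first: A 19.78 < B 23.6 < C 712 < D 903 < E 1792 < F 2211.
Counting 5 along gives E (1792 Ma); the excerpt puts that inside the Statherian, 1800–1600 Ma.
Next in line is F (2211 Ma), and 2211 − 1792 = 419 Myr.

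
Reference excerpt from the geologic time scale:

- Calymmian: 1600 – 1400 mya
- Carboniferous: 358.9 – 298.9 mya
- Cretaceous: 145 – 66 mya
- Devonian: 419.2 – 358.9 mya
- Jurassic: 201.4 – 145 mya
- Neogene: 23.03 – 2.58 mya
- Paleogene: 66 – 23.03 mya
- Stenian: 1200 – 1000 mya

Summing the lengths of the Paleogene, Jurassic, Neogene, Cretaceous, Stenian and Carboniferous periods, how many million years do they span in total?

458.82 million years

Each duration: Paleogene = 42.97; Jurassic = 56.4; Neogene = 20.45; Cretaceous = 79; Stenian = 200; Carboniferous = 60.
Sum: 42.97 + 56.4 + 20.45 + 79 + 200 + 60 = 458.82 Myr.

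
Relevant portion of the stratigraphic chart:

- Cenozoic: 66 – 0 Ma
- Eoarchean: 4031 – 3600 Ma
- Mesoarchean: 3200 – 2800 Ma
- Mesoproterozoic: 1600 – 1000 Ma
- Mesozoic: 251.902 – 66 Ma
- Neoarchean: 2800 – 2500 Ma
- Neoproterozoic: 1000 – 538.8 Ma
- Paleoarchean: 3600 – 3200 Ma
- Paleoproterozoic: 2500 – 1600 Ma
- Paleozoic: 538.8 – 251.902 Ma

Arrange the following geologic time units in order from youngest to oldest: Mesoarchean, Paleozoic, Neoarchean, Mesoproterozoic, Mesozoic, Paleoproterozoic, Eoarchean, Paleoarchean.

Mesozoic → Paleozoic → Mesoproterozoic → Paleoproterozoic → Neoarchean → Mesoarchean → Paleoarchean → Eoarchean

Sorting by start age (ascending Ma, since larger Ma = older): Mesozoic began 251.902, Paleozoic began 538.8, Mesoproterozoic began 1600, Paleoproterozoic began 2500, Neoarchean began 2800, Mesoarchean began 3200, Paleoarchean began 3600, Eoarchean began 4031.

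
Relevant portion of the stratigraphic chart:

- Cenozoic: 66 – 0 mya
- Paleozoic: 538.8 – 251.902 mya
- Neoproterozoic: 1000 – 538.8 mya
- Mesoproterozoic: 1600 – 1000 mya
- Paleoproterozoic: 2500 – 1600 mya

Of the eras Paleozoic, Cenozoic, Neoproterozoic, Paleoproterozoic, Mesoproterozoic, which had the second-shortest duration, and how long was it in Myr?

Durations: Paleozoic 286.898; Cenozoic 66; Neoproterozoic 461.2; Paleoproterozoic 900; Mesoproterozoic 600 Myr.
Sorted shortest-first: Cenozoic (66), Paleozoic (286.898), Neoproterozoic (461.2), Mesoproterozoic (600), Paleoproterozoic (900).
The second shortest is Paleozoic at 286.898 Myr.

Paleozoic, 286.898 million years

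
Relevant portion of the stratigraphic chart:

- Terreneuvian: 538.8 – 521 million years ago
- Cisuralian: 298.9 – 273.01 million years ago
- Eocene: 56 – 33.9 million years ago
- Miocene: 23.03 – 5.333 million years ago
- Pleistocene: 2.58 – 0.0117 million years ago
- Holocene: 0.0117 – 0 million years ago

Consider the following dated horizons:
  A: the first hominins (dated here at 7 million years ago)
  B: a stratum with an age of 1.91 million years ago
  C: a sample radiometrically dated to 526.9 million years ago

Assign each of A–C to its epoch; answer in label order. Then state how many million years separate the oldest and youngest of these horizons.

A — Miocene; B — Pleistocene; C — Terreneuvian; span 524.99 million years

A: 7 Ma lies in 23.03–5.333 Ma, so Miocene.
B: 1.91 Ma lies in 2.58–0.0117 Ma, so Pleistocene.
C: 526.9 Ma lies in 538.8–521 Ma, so Terreneuvian.
Oldest = 526.9 Ma, youngest = 1.91 Ma → span 524.99 Myr.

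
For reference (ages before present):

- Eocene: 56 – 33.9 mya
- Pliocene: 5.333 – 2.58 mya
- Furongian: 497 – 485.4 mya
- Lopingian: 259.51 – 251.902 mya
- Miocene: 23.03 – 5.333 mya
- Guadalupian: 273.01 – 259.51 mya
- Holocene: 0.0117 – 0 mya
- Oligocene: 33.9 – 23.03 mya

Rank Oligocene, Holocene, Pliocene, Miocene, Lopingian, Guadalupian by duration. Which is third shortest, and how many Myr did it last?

Lopingian, 7.608 million years

Start − end for each: Oligocene 33.9 − 23.03 = 10.87; Holocene 0.0117 − 0 = 0.0117; Pliocene 5.333 − 2.58 = 2.753; Miocene 23.03 − 5.333 = 17.697; Lopingian 259.51 − 251.902 = 7.608; Guadalupian 273.01 − 259.51 = 13.5.
Ranking these from shortest: Holocene < Pliocene < Lopingian < Oligocene < Guadalupian < Miocene.
Position 3 in that ranking is Lopingian, which lasted 7.608 Myr.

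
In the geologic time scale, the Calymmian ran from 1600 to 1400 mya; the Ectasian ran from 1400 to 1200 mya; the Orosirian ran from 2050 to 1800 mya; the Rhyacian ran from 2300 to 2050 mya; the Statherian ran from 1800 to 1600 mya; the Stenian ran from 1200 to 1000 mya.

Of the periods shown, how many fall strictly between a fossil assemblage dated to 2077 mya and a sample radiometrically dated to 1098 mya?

The older date is 2077 Ma and the younger is 1098 Ma.
Periods with start < 2077 and end > 1098 Ma: Orosirian (2050–1800), Statherian (1800–1600), Calymmian (1600–1400), Ectasian (1400–1200).
That is 4 complete periods.

4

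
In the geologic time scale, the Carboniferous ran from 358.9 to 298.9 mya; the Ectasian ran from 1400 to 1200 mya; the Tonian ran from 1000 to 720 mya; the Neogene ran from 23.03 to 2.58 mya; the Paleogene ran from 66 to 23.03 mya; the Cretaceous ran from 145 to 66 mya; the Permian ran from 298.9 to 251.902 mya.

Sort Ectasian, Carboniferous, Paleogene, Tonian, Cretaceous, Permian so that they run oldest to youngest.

Ectasian, then Tonian, then Carboniferous, then Permian, then Cretaceous, then Paleogene

Read off each span (Ma): Ectasian 1400–1200; Carboniferous 358.9–298.9; Paleogene 66–23.03; Tonian 1000–720; Cretaceous 145–66; Permian 298.9–251.902.
Larger Ma is older, so oldest→youngest is Ectasian, Tonian, Carboniferous, Permian, Cretaceous, Paleogene.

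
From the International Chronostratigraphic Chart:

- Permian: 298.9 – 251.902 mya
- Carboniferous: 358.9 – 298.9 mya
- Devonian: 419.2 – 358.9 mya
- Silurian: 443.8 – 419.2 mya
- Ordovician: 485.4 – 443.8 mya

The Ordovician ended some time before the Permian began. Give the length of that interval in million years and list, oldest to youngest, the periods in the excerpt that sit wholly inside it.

144.9 million years; Silurian, Devonian, Carboniferous

End of Ordovician = 443.8 Ma; start of Permian = 298.9 Ma.
Gap = 443.8 − 298.9 = 144.9 Myr.
Periods wholly inside 443.8–298.9 Ma: Silurian (443.8–419.2), Devonian (419.2–358.9), Carboniferous (358.9–298.9).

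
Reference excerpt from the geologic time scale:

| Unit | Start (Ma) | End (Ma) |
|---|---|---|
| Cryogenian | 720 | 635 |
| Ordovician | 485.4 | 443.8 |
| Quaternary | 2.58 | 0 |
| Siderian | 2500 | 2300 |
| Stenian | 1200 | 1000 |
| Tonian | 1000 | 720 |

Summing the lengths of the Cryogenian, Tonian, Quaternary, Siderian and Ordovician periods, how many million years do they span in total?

Each duration: Cryogenian = 85; Tonian = 280; Quaternary = 2.58; Siderian = 200; Ordovician = 41.6.
Sum: 85 + 280 + 2.58 + 200 + 41.6 = 609.18 Myr.

609.18 million years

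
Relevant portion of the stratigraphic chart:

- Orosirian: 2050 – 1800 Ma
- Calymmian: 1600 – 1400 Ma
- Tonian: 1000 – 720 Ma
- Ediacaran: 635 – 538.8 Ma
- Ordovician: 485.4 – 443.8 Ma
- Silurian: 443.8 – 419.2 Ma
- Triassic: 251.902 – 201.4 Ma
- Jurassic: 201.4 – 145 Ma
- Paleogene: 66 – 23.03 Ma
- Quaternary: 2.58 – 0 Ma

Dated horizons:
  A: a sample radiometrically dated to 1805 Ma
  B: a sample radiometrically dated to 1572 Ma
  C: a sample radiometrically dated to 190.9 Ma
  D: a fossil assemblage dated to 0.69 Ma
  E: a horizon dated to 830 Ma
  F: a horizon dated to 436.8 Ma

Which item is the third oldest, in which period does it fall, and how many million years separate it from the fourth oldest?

Sorted oldest-first by Ma: A (1805), B (1572), E (830), F (436.8), C (190.9), D (0.69).
The third oldest is E at 830 Ma, which lies in 1000–720 Ma: the Tonian.
The fourth oldest is F at 436.8 Ma; separation = |830 − 436.8| = 393.2 Myr.

E, in the Tonian; 393.2 million years to F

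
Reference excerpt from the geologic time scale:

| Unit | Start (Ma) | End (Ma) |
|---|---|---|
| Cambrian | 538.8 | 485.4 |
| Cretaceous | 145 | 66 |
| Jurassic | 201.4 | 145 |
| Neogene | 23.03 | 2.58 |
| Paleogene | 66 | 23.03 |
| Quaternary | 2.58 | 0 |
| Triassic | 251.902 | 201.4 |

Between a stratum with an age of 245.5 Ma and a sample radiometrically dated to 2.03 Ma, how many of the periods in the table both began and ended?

4

245.5 Ma sits inside the Triassic (251.902–201.4) and 2.03 Ma inside the Quaternary (2.58–0); neither of those is wholly between the two dates.
The listed periods lying completely between them are Jurassic, Cretaceous, Paleogene, Neogene — 4 in all.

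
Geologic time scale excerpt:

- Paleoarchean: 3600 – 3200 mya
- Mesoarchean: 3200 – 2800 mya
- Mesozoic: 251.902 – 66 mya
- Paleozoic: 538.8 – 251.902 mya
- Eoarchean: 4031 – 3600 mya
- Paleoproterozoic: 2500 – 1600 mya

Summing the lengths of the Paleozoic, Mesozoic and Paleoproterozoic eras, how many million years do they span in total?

Duration is start − end for each: (538.8 − 251.902) + (251.902 − 66) + (2500 − 1600).
That is 286.898 + 185.902 + 900, which totals 1372.8 million years.

1372.8 million years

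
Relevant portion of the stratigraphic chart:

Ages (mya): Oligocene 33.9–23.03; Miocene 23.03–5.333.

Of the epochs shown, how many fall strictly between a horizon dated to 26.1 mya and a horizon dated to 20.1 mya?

0

The older date is 26.1 Ma and the younger is 20.1 Ma.
No epoch both begins after 26.1 Ma and ends before 20.1 Ma, so the count is 0.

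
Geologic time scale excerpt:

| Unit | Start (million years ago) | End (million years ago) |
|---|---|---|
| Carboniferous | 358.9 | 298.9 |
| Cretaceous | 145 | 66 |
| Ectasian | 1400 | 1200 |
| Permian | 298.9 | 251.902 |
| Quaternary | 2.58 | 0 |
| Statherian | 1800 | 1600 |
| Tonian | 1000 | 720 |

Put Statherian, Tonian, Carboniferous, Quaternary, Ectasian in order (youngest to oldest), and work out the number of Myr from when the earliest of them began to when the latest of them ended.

From the excerpt: Statherian 1800–1600; Tonian 1000–720; Carboniferous 358.9–298.9; Quaternary 2.58–0; Ectasian 1400–1200 (Ma).
Larger Ma is earlier, so the oldest is Statherian and the youngest is Quaternary; youngest to oldest: Quaternary, Carboniferous, Tonian, Ectasian, Statherian.
Oldest start 1800 minus youngest end 0 gives 1800 Myr overall.

Quaternary → Carboniferous → Tonian → Ectasian → Statherian; total span 1800 Myr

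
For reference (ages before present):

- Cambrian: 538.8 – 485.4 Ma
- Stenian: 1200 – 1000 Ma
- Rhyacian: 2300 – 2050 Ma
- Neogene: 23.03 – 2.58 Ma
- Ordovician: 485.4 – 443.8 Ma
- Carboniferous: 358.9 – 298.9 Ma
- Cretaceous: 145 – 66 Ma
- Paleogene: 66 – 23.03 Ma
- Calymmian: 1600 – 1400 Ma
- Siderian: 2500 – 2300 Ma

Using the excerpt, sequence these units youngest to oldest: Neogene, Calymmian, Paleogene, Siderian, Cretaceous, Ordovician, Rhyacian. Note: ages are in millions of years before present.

Neogene, Paleogene, Cretaceous, Ordovician, Calymmian, Rhyacian, Siderian

Read off each span (Ma): Neogene 23.03–2.58; Calymmian 1600–1400; Paleogene 66–23.03; Siderian 2500–2300; Cretaceous 145–66; Ordovician 485.4–443.8; Rhyacian 2300–2050.
Larger Ma is older, so oldest→youngest is Siderian, Rhyacian, Calymmian, Ordovician, Cretaceous, Paleogene, Neogene; reverse it for youngest→oldest.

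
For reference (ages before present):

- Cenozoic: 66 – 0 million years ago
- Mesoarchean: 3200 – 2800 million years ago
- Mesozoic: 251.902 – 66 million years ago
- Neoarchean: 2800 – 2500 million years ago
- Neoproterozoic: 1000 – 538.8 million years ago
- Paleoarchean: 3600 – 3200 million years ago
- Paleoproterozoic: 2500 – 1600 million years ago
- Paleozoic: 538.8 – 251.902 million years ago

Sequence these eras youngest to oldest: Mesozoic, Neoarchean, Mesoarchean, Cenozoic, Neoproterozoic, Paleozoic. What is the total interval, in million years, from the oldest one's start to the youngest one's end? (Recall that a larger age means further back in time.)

Start ages (Ma): Mesoarchean 3200, Neoarchean 2800, Neoproterozoic 1000, Paleozoic 538.8, Mesozoic 251.902, Cenozoic 66.
Ordered youngest to oldest: Cenozoic, Mesozoic, Paleozoic, Neoproterozoic, Neoarchean, Mesoarchean.
Span = 3200 − 0 = 3200 Myr.

Cenozoic → Mesozoic → Paleozoic → Neoproterozoic → Neoarchean → Mesoarchean; total span 3200 Myr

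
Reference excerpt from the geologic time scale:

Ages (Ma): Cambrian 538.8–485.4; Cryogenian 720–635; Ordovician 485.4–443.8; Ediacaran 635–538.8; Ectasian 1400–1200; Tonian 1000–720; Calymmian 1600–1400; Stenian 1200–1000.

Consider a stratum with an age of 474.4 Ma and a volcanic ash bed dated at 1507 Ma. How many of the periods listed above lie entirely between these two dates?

1507 Ma sits inside the Calymmian (1600–1400) and 474.4 Ma inside the Ordovician (485.4–443.8); neither of those is wholly between the two dates.
The listed periods lying completely between them are Ectasian, Stenian, Tonian, Cryogenian, Ediacaran, Cambrian — 6 in all.

6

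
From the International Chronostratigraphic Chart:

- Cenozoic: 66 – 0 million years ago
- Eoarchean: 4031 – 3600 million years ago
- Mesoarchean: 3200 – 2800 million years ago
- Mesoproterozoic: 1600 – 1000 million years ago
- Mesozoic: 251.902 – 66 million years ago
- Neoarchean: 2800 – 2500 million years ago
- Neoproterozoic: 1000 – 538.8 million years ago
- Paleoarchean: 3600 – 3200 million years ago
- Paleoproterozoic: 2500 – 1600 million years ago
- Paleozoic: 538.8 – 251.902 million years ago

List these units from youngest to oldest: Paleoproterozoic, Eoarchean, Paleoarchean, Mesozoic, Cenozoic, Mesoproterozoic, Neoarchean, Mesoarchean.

Cenozoic, Mesozoic, Mesoproterozoic, Paleoproterozoic, Neoarchean, Mesoarchean, Paleoarchean, Eoarchean

The oldest of these is Eoarchean (starts 4031 Ma) and the youngest is Cenozoic (ends 0 Ma).
In between, by decreasing start age: Paleoarchean (3600), Mesoarchean (3200), Neoarchean (2800), Paleoproterozoic (2500), Mesoproterozoic (1600), Mesozoic (251.902).
Listing youngest first means reversing that sequence.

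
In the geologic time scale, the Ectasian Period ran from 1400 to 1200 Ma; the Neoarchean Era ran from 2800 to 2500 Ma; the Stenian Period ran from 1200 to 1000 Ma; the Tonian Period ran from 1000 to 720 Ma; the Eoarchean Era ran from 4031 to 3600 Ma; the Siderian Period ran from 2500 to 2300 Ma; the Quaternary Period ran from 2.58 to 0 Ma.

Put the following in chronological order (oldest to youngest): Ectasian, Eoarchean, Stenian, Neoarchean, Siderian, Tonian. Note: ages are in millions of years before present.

Eoarchean, then Neoarchean, then Siderian, then Ectasian, then Stenian, then Tonian

Sorting by start age (descending Ma, since larger Ma = older): Eoarchean began 4031, Neoarchean began 2800, Siderian began 2500, Ectasian began 1400, Stenian began 1200, Tonian began 1000.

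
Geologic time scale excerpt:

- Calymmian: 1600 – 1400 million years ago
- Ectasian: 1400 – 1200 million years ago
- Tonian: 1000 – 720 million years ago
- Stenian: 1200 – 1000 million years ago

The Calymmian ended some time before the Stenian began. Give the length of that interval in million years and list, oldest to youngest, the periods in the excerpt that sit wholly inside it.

The Calymmian closes at 1400 Ma and the Stenian opens at 1200 Ma, so the interval is 1400 − 1200 = 200 Myr.
A period fits inside if it starts at or after 1400 Ma and ends at or before 1200 Ma; oldest first that gives Ectasian.

200 million years; Ectasian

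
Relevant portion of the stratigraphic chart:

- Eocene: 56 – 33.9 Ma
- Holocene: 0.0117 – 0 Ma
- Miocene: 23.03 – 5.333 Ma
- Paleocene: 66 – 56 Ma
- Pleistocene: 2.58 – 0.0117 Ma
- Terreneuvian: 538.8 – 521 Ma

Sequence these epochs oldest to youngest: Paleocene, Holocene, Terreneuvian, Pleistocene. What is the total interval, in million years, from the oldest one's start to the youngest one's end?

From the excerpt: Paleocene 66–56; Holocene 0.0117–0; Terreneuvian 538.8–521; Pleistocene 2.58–0.0117 (Ma).
Larger Ma is earlier, so the oldest is Terreneuvian and the youngest is Holocene; oldest to youngest: Terreneuvian, Paleocene, Pleistocene, Holocene.
Oldest start 538.8 minus youngest end 0 gives 538.8 Myr overall.

Terreneuvian → Paleocene → Pleistocene → Holocene; total span 538.8 Myr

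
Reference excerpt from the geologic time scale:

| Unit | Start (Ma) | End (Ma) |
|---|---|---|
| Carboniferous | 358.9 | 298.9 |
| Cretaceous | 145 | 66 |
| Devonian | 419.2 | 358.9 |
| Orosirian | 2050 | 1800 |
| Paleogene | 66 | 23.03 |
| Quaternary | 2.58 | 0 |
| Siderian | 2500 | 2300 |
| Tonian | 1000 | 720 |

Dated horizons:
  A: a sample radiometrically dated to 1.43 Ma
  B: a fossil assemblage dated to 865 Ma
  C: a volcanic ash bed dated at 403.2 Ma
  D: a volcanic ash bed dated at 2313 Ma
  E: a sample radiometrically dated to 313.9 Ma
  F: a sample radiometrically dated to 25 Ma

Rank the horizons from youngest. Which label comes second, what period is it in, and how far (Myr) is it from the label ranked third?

Sorted youngest-first by Ma: A (1.43), F (25), E (313.9), C (403.2), B (865), D (2313).
The second youngest is F at 25 Ma, which lies in 66–23.03 Ma: the Paleogene.
The third youngest is E at 313.9 Ma; separation = |25 − 313.9| = 288.9 Myr.

F, in the Paleogene; 288.9 million years to E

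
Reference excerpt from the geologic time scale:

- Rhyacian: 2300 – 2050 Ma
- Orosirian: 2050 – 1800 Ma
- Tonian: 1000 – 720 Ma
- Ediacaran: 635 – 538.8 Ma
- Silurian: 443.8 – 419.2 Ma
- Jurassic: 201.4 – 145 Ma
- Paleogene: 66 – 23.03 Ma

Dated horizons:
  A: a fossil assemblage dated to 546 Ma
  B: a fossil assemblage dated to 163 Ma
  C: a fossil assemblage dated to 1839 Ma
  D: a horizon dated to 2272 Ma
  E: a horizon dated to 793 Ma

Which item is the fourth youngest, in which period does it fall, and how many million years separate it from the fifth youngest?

Smaller Ma means younger, so youngest first: B 163 < A 546 < E 793 < C 1839 < D 2272.
Counting 4 along gives C (1839 Ma); the excerpt puts that inside the Orosirian, 2050–1800 Ma.
Next in line is D (2272 Ma), and 2272 − 1839 = 433 Myr.

C, in the Orosirian; 433 million years to D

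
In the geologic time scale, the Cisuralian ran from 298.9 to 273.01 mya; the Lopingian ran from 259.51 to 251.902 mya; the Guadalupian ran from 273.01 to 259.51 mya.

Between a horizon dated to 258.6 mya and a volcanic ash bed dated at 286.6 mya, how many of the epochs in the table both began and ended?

1

286.6 Ma sits inside the Cisuralian (298.9–273.01) and 258.6 Ma inside the Lopingian (259.51–251.902); neither of those is wholly between the two dates.
The listed epochs lying completely between them are Guadalupian — 1 in all.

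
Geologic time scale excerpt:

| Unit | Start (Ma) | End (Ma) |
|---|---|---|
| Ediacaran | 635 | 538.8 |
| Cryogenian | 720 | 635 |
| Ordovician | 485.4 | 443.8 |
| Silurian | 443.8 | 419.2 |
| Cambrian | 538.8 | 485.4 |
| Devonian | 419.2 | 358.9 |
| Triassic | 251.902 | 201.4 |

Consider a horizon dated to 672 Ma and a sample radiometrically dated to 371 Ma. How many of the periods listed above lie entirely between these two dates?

The older date is 672 Ma and the younger is 371 Ma.
Periods with start < 672 and end > 371 Ma: Ediacaran (635–538.8), Cambrian (538.8–485.4), Ordovician (485.4–443.8), Silurian (443.8–419.2).
That is 4 complete periods.

4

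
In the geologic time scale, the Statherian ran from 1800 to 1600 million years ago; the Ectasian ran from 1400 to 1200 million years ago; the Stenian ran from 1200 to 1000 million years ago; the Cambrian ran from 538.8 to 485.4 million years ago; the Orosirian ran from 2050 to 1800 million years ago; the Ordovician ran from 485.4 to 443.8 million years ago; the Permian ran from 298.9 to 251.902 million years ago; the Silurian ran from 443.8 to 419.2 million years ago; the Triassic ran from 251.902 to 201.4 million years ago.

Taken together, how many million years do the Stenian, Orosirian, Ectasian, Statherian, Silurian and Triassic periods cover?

925.102 million years

Duration is start − end for each: (1200 − 1000) + (2050 − 1800) + (1400 − 1200) + (1800 − 1600) + (443.8 − 419.2) + (251.902 − 201.4).
That is 200 + 250 + 200 + 200 + 24.6 + 50.502, which totals 925.102 million years.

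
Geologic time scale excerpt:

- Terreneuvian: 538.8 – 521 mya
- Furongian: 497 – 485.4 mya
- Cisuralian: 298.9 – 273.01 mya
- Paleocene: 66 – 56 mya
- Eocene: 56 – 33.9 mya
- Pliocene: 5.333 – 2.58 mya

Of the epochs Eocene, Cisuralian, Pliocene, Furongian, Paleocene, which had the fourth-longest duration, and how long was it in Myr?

Paleocene, 10 million years

Start − end for each: Eocene 56 − 33.9 = 22.1; Cisuralian 298.9 − 273.01 = 25.89; Pliocene 5.333 − 2.58 = 2.753; Furongian 497 − 485.4 = 11.6; Paleocene 66 − 56 = 10.
Ranking these from longest: Cisuralian > Eocene > Furongian > Paleocene > Pliocene.
Position 4 in that ranking is Paleocene, which lasted 10 Myr.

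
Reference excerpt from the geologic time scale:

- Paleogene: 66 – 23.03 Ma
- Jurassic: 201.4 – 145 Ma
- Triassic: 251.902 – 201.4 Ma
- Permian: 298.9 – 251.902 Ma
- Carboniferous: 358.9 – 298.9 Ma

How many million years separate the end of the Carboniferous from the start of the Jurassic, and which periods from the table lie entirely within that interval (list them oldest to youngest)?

97.5 million years; Permian, Triassic

The Carboniferous closes at 298.9 Ma and the Jurassic opens at 201.4 Ma, so the interval is 298.9 − 201.4 = 97.5 Myr.
A period fits inside if it starts at or after 298.9 Ma and ends at or before 201.4 Ma; oldest first that gives Permian, Triassic.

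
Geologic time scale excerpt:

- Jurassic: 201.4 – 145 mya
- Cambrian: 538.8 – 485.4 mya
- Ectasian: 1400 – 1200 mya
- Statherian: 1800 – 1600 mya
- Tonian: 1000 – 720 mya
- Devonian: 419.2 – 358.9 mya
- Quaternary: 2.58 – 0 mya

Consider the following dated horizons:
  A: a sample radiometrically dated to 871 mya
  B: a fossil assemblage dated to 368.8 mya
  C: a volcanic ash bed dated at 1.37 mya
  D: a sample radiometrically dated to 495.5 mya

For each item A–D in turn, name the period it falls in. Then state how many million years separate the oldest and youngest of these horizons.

A: 871 Ma lies in 1000–720 Ma, so Tonian.
B: 368.8 Ma lies in 419.2–358.9 Ma, so Devonian.
C: 1.37 Ma lies in 2.58–0 Ma, so Quaternary.
D: 495.5 Ma lies in 538.8–485.4 Ma, so Cambrian.
Oldest = 871 Ma, youngest = 1.37 Ma → span 869.63 Myr.

A — Tonian; B — Devonian; C — Quaternary; D — Cambrian; span 869.63 million years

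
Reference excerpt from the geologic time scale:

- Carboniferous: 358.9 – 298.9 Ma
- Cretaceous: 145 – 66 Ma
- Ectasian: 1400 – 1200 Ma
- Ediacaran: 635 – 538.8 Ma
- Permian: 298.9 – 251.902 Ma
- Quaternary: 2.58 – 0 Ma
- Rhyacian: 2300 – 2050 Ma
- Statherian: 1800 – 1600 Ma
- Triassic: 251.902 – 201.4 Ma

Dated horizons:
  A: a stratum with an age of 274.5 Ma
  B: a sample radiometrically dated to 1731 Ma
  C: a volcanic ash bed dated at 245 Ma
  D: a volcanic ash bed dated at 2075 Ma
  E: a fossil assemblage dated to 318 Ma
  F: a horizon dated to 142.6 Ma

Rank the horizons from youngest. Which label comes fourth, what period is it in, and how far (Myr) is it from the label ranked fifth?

E, in the Carboniferous; 1413 million years to B

Sorted youngest-first by Ma: F (142.6), C (245), A (274.5), E (318), B (1731), D (2075).
The fourth youngest is E at 318 Ma, which lies in 358.9–298.9 Ma: the Carboniferous.
The fifth youngest is B at 1731 Ma; separation = |318 − 1731| = 1413 Myr.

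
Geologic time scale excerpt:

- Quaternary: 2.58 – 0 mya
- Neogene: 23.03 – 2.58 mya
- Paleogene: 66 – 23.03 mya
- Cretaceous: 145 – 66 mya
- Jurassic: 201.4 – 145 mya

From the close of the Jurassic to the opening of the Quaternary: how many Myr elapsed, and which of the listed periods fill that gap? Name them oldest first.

The Jurassic closes at 145 Ma and the Quaternary opens at 2.58 Ma, so the interval is 145 − 2.58 = 142.42 Myr.
A period fits inside if it starts at or after 145 Ma and ends at or before 2.58 Ma; oldest first that gives Cretaceous, Paleogene, Neogene.

142.42 million years; Cretaceous, Paleogene, Neogene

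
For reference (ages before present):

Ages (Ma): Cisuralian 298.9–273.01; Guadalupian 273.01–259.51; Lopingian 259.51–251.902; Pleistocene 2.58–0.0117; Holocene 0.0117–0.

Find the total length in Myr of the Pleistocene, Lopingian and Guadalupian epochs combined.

23.6763 million years

Each duration: Pleistocene = 2.5683; Lopingian = 7.608; Guadalupian = 13.5.
Sum: 2.5683 + 7.608 + 13.5 = 23.6763 Myr.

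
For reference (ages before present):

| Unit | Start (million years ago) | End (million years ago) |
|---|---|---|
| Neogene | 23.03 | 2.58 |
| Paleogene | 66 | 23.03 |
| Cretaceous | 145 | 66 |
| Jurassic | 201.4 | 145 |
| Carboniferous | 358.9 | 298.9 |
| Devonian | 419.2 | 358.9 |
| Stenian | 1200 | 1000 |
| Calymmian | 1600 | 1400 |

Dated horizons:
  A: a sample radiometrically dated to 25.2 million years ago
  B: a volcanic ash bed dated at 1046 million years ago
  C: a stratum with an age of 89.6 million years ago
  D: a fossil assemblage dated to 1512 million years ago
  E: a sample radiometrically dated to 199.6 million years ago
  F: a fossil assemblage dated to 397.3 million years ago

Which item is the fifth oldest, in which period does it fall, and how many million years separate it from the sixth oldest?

Sorted oldest-first by Ma: D (1512), B (1046), F (397.3), E (199.6), C (89.6), A (25.2).
The fifth oldest is C at 89.6 Ma, which lies in 145–66 Ma: the Cretaceous.
The sixth oldest is A at 25.2 Ma; separation = |89.6 − 25.2| = 64.4 Myr.

C, in the Cretaceous; 64.4 million years to A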